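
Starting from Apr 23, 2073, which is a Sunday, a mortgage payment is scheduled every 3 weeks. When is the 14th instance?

The 14th occurrence is 13 intervals after the first: 13 × 21 = 273 days after Apr 23, 2073.
Apr has 30 days — 7 days to the end of Apr leaves 266.
May has 31 days (235 left).
Jun has 30 days (205 left).
Jul has 31 days (174 left).
Aug has 31 days (143 left).
Sep has 30 days (113 left).
Oct has 31 days (82 left).
Nov has 30 days (52 left).
Dec has 31 days (21 left).
21 days into Jan → Jan 21, 2074.

Jan 21, 2074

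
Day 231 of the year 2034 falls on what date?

19 August 2034

January has 31 days (231 − 31 = 200 remain).
February has 28 days (200 − 28 = 172 remain).
March has 31 days (172 − 31 = 141 remain).
April has 30 days (141 − 30 = 111 remain).
May has 31 days (111 − 31 = 80 remain).
June has 30 days (80 − 30 = 50 remain).
July has 31 days (50 − 31 = 19 remain).
19 into August → August 19.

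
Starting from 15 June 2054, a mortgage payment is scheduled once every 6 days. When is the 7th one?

21 July 2054

The 7th occurrence is 6 intervals after the first: 6 × 6 = 36 days after 15 June 2054.
June has 30 days — 15 days to the end of June leaves 21.
21 days into July → 21 July 2054.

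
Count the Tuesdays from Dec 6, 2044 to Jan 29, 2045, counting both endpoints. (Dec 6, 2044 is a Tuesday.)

Dec 6, 2044 is a Tuesday; the first Tuesday on or after it is Dec 6, 2044.
From Dec 6, 2044 to Jan 29, 2045: 25 + 29 = 54 days (rest of Dec, Jan).
54 ÷ 7 = 7 full weeks with remainder 5, so 7 more Tuesdays after the first → 8.

8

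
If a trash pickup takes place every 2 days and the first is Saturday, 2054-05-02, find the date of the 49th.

The 49th occurrence is 48 intervals after the first: 48 × 2 = 96 days after 2054-05-02.
May has 31 days — 29 days to the end of May leaves 67.
June has 30 days (37 left).
July has 31 days (6 left).
6 days into August → 2054-08-06.

2054-08-06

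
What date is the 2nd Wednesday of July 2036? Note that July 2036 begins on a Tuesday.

9 July 2036

July 2036 begins on a Tuesday, so the first Wednesday is July 2 (1 day later).
The 2nd Wednesday is 1 weeks later: 2 + 7 = 9.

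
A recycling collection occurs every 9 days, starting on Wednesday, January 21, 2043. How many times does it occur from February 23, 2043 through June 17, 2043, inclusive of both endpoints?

13

Occurrences land 9·i days after January 21, 2043 for i = 0, 1, 2, …
February 23, 2043 is 33 days after the start; 33 ÷ 9 = 3 remainder 6; since the remainder is 6, round up to i = 4. First occurrence in the window: #5 on February 26, 2043 (4×9 = 36 days in).
June 17, 2043 is 147 days after the start; 147 ÷ 9 = 16 remainder 3. Last occurrence in the window: #17 on June 14, 2043.
Occurrences #5 through #17: 13 in total.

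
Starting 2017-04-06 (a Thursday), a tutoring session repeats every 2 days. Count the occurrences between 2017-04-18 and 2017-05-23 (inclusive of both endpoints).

18

Occurrences land 2·i days after 2017-04-06 for i = 0, 1, 2, …
2017-04-18 is 12 days after the start; 12 ÷ 2 = 6 remainder 0. First occurrence in the window: #7 on 2017-04-18 (6×2 = 12 days in).
2017-05-23 is 47 days after the start; 47 ÷ 2 = 23 remainder 1. Last occurrence in the window: #24 on 2017-05-22.
Occurrences #7 through #24: 18 in total.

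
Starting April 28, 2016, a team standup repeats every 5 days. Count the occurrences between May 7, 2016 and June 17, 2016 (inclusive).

9

Occurrences land 5·i days after April 28, 2016 for i = 0, 1, 2, …
May 7, 2016 is 9 days after the start; 9 ÷ 5 = 1 remainder 4; since the remainder is 4, round up to i = 2. First occurrence in the window: #3 on May 8, 2016 (2×5 = 10 days in).
June 17, 2016 is 50 days after the start; 50 ÷ 5 = 10 remainder 0. Last occurrence in the window: #11 on June 17, 2016.
Occurrences #3 through #11: 9 in total.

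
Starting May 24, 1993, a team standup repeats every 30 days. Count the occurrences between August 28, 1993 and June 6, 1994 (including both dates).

Occurrences land 30·i days after May 24, 1993 for i = 0, 1, 2, …
August 28, 1993 is 96 days after the start; 96 ÷ 30 = 3 remainder 6; since the remainder is 6, round up to i = 4. First occurrence in the window: #5 on September 21, 1993 (4×30 = 120 days in).
June 6, 1994 is 378 days after the start; 378 ÷ 30 = 12 remainder 18. Last occurrence in the window: #13 on May 19, 1994.
Occurrences #5 through #13: 9 in total.

9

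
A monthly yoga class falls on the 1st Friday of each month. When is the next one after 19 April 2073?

April 2073 starts on a Saturday, so its 1st Friday is 7 April 2073 (6 days in).
That is not after 19 April 2073, so look at May 2073.
May 2073 starts on a Monday, so its 1st Friday is 5 May 2073 (4 days in).

5 May 2073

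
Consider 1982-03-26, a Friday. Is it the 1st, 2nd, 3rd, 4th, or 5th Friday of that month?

4th

Day 26 falls in week ⌈26/7⌉ of the month.
Days 1–7 hold the 1st Friday, 8–14 the 2nd, 15–21 the 3rd, 22–28 the 4th, 29–31 the 5th.
26 is in the range for the 4th.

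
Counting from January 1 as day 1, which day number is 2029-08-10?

222

Days in months before August: 31 + 28 + 31 + 30 + 31 + 30 + 31 = 212.
Plus 10 days into August → day 222.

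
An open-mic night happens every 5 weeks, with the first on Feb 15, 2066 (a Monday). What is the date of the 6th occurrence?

The 6th occurrence is 5 intervals after the first: 5 × 35 = 175 days after Feb 15, 2066.
Feb has 28 days — 13 days to the end of Feb leaves 162.
Mar has 31 days (131 left).
Apr has 30 days (101 left).
May has 31 days (70 left).
Jun has 30 days (40 left).
Jul has 31 days (9 left).
9 days into Aug → Aug 9, 2066.

Aug 9, 2066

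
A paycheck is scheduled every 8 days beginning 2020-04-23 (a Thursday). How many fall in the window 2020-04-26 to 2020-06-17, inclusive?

Occurrences land 8·i days after 2020-04-23 for i = 0, 1, 2, …
2020-04-26 is 3 days after the start; 3 ÷ 8 = 0 remainder 3; since the remainder is 3, round up to i = 1. First occurrence in the window: #2 on 2020-05-01 (1×8 = 8 days in).
2020-06-17 is 55 days after the start; 55 ÷ 8 = 6 remainder 7. Last occurrence in the window: #7 on 2020-06-10.
Occurrences #2 through #7: 6 in total.

6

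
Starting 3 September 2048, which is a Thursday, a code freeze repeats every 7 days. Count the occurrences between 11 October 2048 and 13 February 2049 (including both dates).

Occurrences land 7·i days after 3 September 2048 for i = 0, 1, 2, …
11 October 2048 is 38 days after the start; 38 ÷ 7 = 5 remainder 3; since the remainder is 3, round up to i = 6. First occurrence in the window: #7 on 15 October 2048 (6×7 = 42 days in).
13 February 2049 is 163 days after the start; 163 ÷ 7 = 23 remainder 2. Last occurrence in the window: #24 on 11 February 2049.
Occurrences #7 through #24: 18 in total.

18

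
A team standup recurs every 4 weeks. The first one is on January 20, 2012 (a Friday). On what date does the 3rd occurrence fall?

The 3rd occurrence is 2 intervals after the first: 2 × 28 = 56 days after January 20, 2012.
January has 31 days — 11 days to the end of January leaves 45.
February has 29 days (16 left).
16 days into March → March 16, 2012.

March 16, 2012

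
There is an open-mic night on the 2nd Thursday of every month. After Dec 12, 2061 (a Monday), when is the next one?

Jan 12, 2062

Dec 2061 starts on a Thursday; its first Thursday is the 1st, so the 2nd Thursday is the 8th — Dec 8, 2061.
That is not after Dec 12, 2061, so look at Jan 2062.
Jan 2062 starts on a Sunday; its first Thursday is the 5th, so the 2nd Thursday is the 12th — Jan 12, 2062.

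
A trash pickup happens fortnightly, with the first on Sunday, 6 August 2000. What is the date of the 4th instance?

The 4th occurrence is 3 intervals after the first: 3 × 14 = 42 days after 6 August 2000.
August has 31 days — 25 days to the end of August leaves 17.
17 days into September → 17 September 2000.

17 September 2000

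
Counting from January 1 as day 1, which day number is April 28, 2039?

Days in months before April: 31 + 28 + 31 = 90.
Plus 28 days into April → day 118.

118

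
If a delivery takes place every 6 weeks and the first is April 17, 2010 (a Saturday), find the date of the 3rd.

The 3rd occurrence is 2 intervals after the first: 2 × 42 = 84 days after April 17, 2010.
April has 30 days — 13 days to the end of April leaves 71.
May has 31 days (40 left).
June has 30 days (10 left).
10 days into July → July 10, 2010.

July 10, 2010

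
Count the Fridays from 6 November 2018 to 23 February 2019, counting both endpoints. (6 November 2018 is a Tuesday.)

16

6 November 2018 is a Tuesday; the first Friday on or after it is 9 November 2018 (3 days later).
From 9 November 2018 to 23 February 2019: 21 + 31 + 31 + 23 = 106 days (rest of November, December, January, February).
106 ÷ 7 = 15 full weeks with remainder 1, so 15 more Fridays after the first → 16.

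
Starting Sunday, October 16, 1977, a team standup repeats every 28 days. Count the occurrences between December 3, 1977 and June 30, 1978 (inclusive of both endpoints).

8

Occurrences land 28·i days after October 16, 1977 for i = 0, 1, 2, …
December 3, 1977 is 48 days after the start; 48 ÷ 28 = 1 remainder 20; since the remainder is 20, round up to i = 2. First occurrence in the window: #3 on December 11, 1977 (2×28 = 56 days in).
June 30, 1978 is 257 days after the start; 257 ÷ 28 = 9 remainder 5. Last occurrence in the window: #10 on June 25, 1978.
Occurrences #3 through #10: 8 in total.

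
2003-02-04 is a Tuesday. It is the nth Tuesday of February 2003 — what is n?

Day 4 falls in week ⌈4/7⌉ of the month.
Days 1–7 hold the 1st Tuesday, 8–14 the 2nd, 15–21 the 3rd, 22–28 the 4th, 29–31 the 5th.
4 is in the range for the 1st.

1st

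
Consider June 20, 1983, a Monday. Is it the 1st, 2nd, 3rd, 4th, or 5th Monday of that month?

Day 20 falls in week ⌈20/7⌉ of the month.
Days 1–7 hold the 1st Monday, 8–14 the 2nd, 15–21 the 3rd, 22–28 the 4th, 29–31 the 5th.
20 is in the range for the 3rd.

3rd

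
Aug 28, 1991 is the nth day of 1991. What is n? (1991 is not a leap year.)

240

Days in months before Aug: 31 + 28 + 31 + 30 + 31 + 30 + 31 = 212.
Plus 28 days into Aug → day 240.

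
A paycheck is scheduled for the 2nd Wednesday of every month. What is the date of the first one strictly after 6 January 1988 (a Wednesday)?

13 January 1988

January 1988 starts on a Friday; its first Wednesday is the 6th, so the 2nd Wednesday is the 13th — 13 January 1988.
13 January 1988 is after 6 January 1988, so that is the next one.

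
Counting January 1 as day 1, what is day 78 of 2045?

Mar 19, 2045

Jan has 31 days (78 − 31 = 47 remain).
Feb has 28 days (47 − 28 = 19 remain).
19 into Mar → Mar 19.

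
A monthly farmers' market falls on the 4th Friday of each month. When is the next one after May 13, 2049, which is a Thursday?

May 2049 starts on a Saturday; its first Friday is the 7th, so the 4th Friday is the 28th — May 28, 2049.
May 28, 2049 is after May 13, 2049, so that is the next one.

May 28, 2049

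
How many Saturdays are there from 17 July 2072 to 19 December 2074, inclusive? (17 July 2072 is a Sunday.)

126

17 July 2072 is a Sunday; the first Saturday on or after it is 23 July 2072 (6 days later).
From 23 July 2072 to 19 December 2074: 161 + 365 + 353 = 879 days (rest of 2072, 2073, to 19 December 2074 in 2074).
879 ÷ 7 = 125 full weeks with remainder 4, so 125 more Saturdays after the first → 126.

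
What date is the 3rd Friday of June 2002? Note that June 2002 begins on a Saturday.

June 21, 2002

June 2002 begins on a Saturday, so the first Friday is June 7 (6 days later).
The 3rd Friday is 2 weeks later: 7 + 14 = 21.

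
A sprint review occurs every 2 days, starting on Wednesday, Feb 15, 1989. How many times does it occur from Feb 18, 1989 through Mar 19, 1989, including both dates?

15

Occurrences land 2·i days after Feb 15, 1989 for i = 0, 1, 2, …
Feb 18, 1989 is 3 days after the start; 3 ÷ 2 = 1 remainder 1; since the remainder is 1, round up to i = 2. First occurrence in the window: #3 on Feb 19, 1989 (2×2 = 4 days in).
Mar 19, 1989 is 32 days after the start; 32 ÷ 2 = 16 remainder 0. Last occurrence in the window: #17 on Mar 19, 1989.
Occurrences #3 through #17: 15 in total.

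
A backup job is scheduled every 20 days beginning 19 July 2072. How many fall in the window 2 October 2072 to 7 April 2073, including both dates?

10

Occurrences land 20·i days after 19 July 2072 for i = 0, 1, 2, …
2 October 2072 is 75 days after the start; 75 ÷ 20 = 3 remainder 15; since the remainder is 15, round up to i = 4. First occurrence in the window: #5 on 7 October 2072 (4×20 = 80 days in).
7 April 2073 is 262 days after the start; 262 ÷ 20 = 13 remainder 2. Last occurrence in the window: #14 on 5 April 2073.
Occurrences #5 through #14: 10 in total.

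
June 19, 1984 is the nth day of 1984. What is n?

171

Days in months before June: 31 + 29 + 31 + 30 + 31 = 152.
Plus 19 days into June → day 171.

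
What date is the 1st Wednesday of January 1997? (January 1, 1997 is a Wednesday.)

1997-01-01

January 1997 begins on a Wednesday, so the first Wednesday is January 1.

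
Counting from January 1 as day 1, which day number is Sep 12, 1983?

Days in months before Sep: 31 + 28 + 31 + 30 + 31 + 30 + 31 + 31 = 243.
Plus 12 days into Sep → day 255.

255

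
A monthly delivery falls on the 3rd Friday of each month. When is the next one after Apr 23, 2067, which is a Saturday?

Apr 2067 starts on a Friday; its first Friday is the 1st, so the 3rd Friday is the 15th — Apr 15, 2067.
That is not after Apr 23, 2067, so look at May 2067.
May 2067 starts on a Sunday; its first Friday is the 6th, so the 3rd Friday is the 20th — May 20, 2067.

May 20, 2067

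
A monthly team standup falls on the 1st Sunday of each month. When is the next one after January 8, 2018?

February 4, 2018

January 2018 starts on a Monday, so its 1st Sunday is January 7, 2018 (6 days in).
That is not after January 8, 2018, so look at February 2018.
February 2018 starts on a Thursday, so its 1st Sunday is February 4, 2018 (3 days in).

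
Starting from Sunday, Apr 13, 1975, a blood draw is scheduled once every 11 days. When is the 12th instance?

Aug 12, 1975

The 12th occurrence is 11 intervals after the first: 11 × 11 = 121 days after Apr 13, 1975.
Apr has 30 days — 17 days to the end of Apr leaves 104.
May has 31 days (73 left).
Jun has 30 days (43 left).
Jul has 31 days (12 left).
12 days into Aug → Aug 12, 1975.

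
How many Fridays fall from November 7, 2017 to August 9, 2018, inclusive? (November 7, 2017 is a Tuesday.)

39

November 7, 2017 is a Tuesday; the first Friday on or after it is November 10, 2017 (3 days later).
From November 10, 2017 to August 9, 2018: 20 + 31 + 31 + 28 + 31 + 30 + 31 + 30 + 31 + 9 = 272 days (rest of November, December, January, February, March, April, May, June, July, August).
272 ÷ 7 = 38 full weeks with remainder 6, so 38 more Fridays after the first → 39.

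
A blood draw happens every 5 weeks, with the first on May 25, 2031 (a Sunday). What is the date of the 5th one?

October 12, 2031

The 5th occurrence is 4 intervals after the first: 4 × 35 = 140 days after May 25, 2031.
May has 31 days — 6 days to the end of May leaves 134.
June has 30 days (104 left).
July has 31 days (73 left).
August has 31 days (42 left).
September has 30 days (12 left).
12 days into October → October 12, 2031.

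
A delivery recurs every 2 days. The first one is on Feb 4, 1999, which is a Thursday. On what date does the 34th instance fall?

The 34th occurrence is 33 intervals after the first: 33 × 2 = 66 days after Feb 4, 1999.
Feb has 28 days — 24 days to the end of Feb leaves 42.
Mar has 31 days (11 left).
11 days into Apr → Apr 11, 1999.

Apr 11, 1999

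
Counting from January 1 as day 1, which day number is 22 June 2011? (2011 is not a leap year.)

Days in months before June: 31 + 28 + 31 + 30 + 31 = 151.
Plus 22 days into June → day 173.

173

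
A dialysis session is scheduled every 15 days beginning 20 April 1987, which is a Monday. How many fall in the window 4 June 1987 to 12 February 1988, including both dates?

Occurrences land 15·i days after 20 April 1987 for i = 0, 1, 2, …
4 June 1987 is 45 days after the start; 45 ÷ 15 = 3 remainder 0. First occurrence in the window: #4 on 4 June 1987 (3×15 = 45 days in).
12 February 1988 is 298 days after the start; 298 ÷ 15 = 19 remainder 13. Last occurrence in the window: #20 on 30 January 1988.
Occurrences #4 through #20: 17 in total.

17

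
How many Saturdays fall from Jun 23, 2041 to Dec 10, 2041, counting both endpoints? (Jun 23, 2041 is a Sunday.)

24

Jun 23, 2041 is a Sunday; the first Saturday on or after it is Jun 29, 2041 (6 days later).
From Jun 29, 2041 to Dec 10, 2041: 1 + 31 + 31 + 30 + 31 + 30 + 10 = 164 days (rest of Jun, Jul, Aug, Sep, Oct, Nov, Dec).
164 ÷ 7 = 23 full weeks with remainder 3, so 23 more Saturdays after the first → 24.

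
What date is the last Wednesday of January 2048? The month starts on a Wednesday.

January 29, 2048

January 2048 begins on a Wednesday, so the first Wednesday is January 1.
January 2048 has 31 days. Adding weeks: 1, 8, 15, 22, 29 — the last one ≤ 31 is the 29th.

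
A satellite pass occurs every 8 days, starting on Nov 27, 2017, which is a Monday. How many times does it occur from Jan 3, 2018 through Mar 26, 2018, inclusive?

10

Occurrences land 8·i days after Nov 27, 2017 for i = 0, 1, 2, …
Jan 3, 2018 is 37 days after the start; 37 ÷ 8 = 4 remainder 5; since the remainder is 5, round up to i = 5. First occurrence in the window: #6 on Jan 6, 2018 (5×8 = 40 days in).
Mar 26, 2018 is 119 days after the start; 119 ÷ 8 = 14 remainder 7. Last occurrence in the window: #15 on Mar 19, 2018.
Occurrences #6 through #15: 10 in total.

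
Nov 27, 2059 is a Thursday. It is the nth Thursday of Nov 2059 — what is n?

4th

Day 27 falls in week ⌈27/7⌉ of the month.
Days 1–7 hold the 1st Thursday, 8–14 the 2nd, 15–21 the 3rd, 22–28 the 4th, 29–31 the 5th.
27 is in the range for the 4th.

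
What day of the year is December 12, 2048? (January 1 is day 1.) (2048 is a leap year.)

347

Days in months before December: 31 + 29 + 31 + 30 + 31 + 30 + 31 + 31 + 30 + 31 + 30 = 335.
Plus 12 days into December → day 347.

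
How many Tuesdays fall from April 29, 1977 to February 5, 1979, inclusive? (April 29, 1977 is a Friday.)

April 29, 1977 is a Friday; the first Tuesday on or after it is May 3, 1977 (4 days later).
From May 3, 1977 to February 5, 1979: 242 + 365 + 36 = 643 days (rest of 1977, 1978, to February 5, 1979 in 1979).
643 ÷ 7 = 91 full weeks with remainder 6, so 91 more Tuesdays after the first → 92.

92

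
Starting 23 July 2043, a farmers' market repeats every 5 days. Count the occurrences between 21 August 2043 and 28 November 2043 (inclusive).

Occurrences land 5·i days after 23 July 2043 for i = 0, 1, 2, …
21 August 2043 is 29 days after the start; 29 ÷ 5 = 5 remainder 4; since the remainder is 4, round up to i = 6. First occurrence in the window: #7 on 22 August 2043 (6×5 = 30 days in).
28 November 2043 is 128 days after the start; 128 ÷ 5 = 25 remainder 3. Last occurrence in the window: #26 on 25 November 2043.
Occurrences #7 through #26: 20 in total.

20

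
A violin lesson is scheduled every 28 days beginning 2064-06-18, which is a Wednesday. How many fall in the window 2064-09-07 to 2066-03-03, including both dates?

Occurrences land 28·i days after 2064-06-18 for i = 0, 1, 2, …
2064-09-07 is 81 days after the start; 81 ÷ 28 = 2 remainder 25; since the remainder is 25, round up to i = 3. First occurrence in the window: #4 on 2064-09-10 (3×28 = 84 days in).
2066-03-03 is 623 days after the start; 623 ÷ 28 = 22 remainder 7. Last occurrence in the window: #23 on 2066-02-24.
Occurrences #4 through #23: 20 in total.

20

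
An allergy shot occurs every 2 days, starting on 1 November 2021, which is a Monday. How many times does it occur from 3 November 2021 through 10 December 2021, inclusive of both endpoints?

19

Occurrences land 2·i days after 1 November 2021 for i = 0, 1, 2, …
3 November 2021 is 2 days after the start; 2 ÷ 2 = 1 remainder 0. First occurrence in the window: #2 on 3 November 2021 (1×2 = 2 days in).
10 December 2021 is 39 days after the start; 39 ÷ 2 = 19 remainder 1. Last occurrence in the window: #20 on 9 December 2021.
Occurrences #2 through #20: 19 in total.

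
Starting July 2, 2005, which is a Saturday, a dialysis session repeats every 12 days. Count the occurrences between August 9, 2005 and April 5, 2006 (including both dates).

20

Occurrences land 12·i days after July 2, 2005 for i = 0, 1, 2, …
August 9, 2005 is 38 days after the start; 38 ÷ 12 = 3 remainder 2; since the remainder is 2, round up to i = 4. First occurrence in the window: #5 on August 19, 2005 (4×12 = 48 days in).
April 5, 2006 is 277 days after the start; 277 ÷ 12 = 23 remainder 1. Last occurrence in the window: #24 on April 4, 2006.
Occurrences #5 through #24: 20 in total.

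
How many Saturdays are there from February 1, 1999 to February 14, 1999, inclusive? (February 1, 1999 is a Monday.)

2

February 1, 1999 is a Monday; the first Saturday on or after it is February 6, 1999 (5 days later).
From February 6, 1999 to February 14, 1999 is 14 − 6 = 8 days.
8 ÷ 7 = 1 full weeks with remainder 1, so 1 more Saturdays after the first → 2.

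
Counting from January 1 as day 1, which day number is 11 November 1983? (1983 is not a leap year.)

315

Days in months before November: 31 + 28 + 31 + 30 + 31 + 30 + 31 + 31 + 30 + 31 = 304.
Plus 11 days into November → day 315.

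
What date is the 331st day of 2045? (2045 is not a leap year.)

January has 31 days (331 − 31 = 300 remain).
February has 28 days (300 − 28 = 272 remain).
March has 31 days (272 − 31 = 241 remain).
April has 30 days (241 − 30 = 211 remain).
May has 31 days (211 − 31 = 180 remain).
June has 30 days (180 − 30 = 150 remain).
July has 31 days (150 − 31 = 119 remain).
August has 31 days (119 − 31 = 88 remain).
September has 30 days (88 − 30 = 58 remain).
October has 31 days (58 − 31 = 27 remain).
27 into November → November 27.

November 27, 2045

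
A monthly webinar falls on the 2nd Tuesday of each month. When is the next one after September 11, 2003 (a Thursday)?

September 2003 starts on a Monday; its first Tuesday is the 2nd, so the 2nd Tuesday is the 9th — September 9, 2003.
That is not after September 11, 2003, so look at October 2003.
October 2003 starts on a Wednesday; its first Tuesday is the 7th, so the 2nd Tuesday is the 14th — October 14, 2003.

October 14, 2003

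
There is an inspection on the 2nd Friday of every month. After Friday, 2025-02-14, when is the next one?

February 2025 starts on a Saturday; its first Friday is the 7th, so the 2nd Friday is the 14th — 2025-02-14.
That is not after 2025-02-14, so look at March 2025.
March 2025 starts on a Saturday; its first Friday is the 7th, so the 2nd Friday is the 14th — 2025-03-14.

2025-03-14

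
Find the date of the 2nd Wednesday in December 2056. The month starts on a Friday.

December 2056 begins on a Friday, so the first Wednesday is December 6 (5 days later).
The 2nd Wednesday is 1 weeks later: 6 + 7 = 13.

2056-12-13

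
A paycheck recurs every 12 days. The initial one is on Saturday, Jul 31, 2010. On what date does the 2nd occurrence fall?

The 2nd occurrence is 1 interval after the first: 1 × 12 = 12 days after Jul 31, 2010.
Jul has 31 days — 0 days to the end of Jul leaves 12.
12 days into Aug → Aug 12, 2010.

Aug 12, 2010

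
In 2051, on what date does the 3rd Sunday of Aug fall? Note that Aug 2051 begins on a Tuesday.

Aug 20, 2051

Aug 2051 begins on a Tuesday, so the first Sunday is Aug 6 (5 days later).
The 3rd Sunday is 2 weeks later: 6 + 14 = 20.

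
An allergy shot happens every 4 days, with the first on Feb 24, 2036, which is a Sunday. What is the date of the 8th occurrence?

The 8th occurrence is 7 intervals after the first: 7 × 4 = 28 days after Feb 24, 2036.
Feb has 29 days — 5 days to the end of Feb leaves 23.
23 days into Mar → Mar 23, 2036.

Mar 23, 2036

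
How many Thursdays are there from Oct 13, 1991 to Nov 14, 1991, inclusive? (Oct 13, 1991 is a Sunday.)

5

Oct 13, 1991 is a Sunday; the first Thursday on or after it is Oct 17, 1991 (4 days later).
From Oct 17, 1991 to Nov 14, 1991: 14 + 14 = 28 days (rest of Oct, Nov).
28 ÷ 7 = 4 full weeks with remainder 0, so 4 more Thursdays after the first → 5.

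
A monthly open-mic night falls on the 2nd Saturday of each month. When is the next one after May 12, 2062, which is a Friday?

May 2062 starts on a Monday; its first Saturday is the 6th, so the 2nd Saturday is the 13th — May 13, 2062.
May 13, 2062 is after May 12, 2062, so that is the next one.

May 13, 2062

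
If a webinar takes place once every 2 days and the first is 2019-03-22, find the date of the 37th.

The 37th occurrence is 36 intervals after the first: 36 × 2 = 72 days after 2019-03-22.
March has 31 days — 9 days to the end of March leaves 63.
April has 30 days (33 left).
May has 31 days (2 left).
2 days into June → 2019-06-02.

2019-06-02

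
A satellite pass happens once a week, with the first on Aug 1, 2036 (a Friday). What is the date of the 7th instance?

Sep 12, 2036

The 7th occurrence is 6 intervals after the first: 6 × 7 = 42 days after Aug 1, 2036.
Aug has 31 days — 30 days to the end of Aug leaves 12.
12 days into Sep → Sep 12, 2036.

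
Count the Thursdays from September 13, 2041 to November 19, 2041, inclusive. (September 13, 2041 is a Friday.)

September 13, 2041 is a Friday; the first Thursday on or after it is September 19, 2041 (6 days later).
From September 19, 2041 to November 19, 2041: 11 + 31 + 19 = 61 days (rest of September, October, November).
61 ÷ 7 = 8 full weeks with remainder 5, so 8 more Thursdays after the first → 9.

9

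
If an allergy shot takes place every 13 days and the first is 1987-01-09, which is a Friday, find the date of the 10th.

1987-05-06

The 10th occurrence is 9 intervals after the first: 9 × 13 = 117 days after 1987-01-09.
January has 31 days — 22 days to the end of January leaves 95.
February has 28 days (67 left).
March has 31 days (36 left).
April has 30 days (6 left).
6 days into May → 1987-05-06.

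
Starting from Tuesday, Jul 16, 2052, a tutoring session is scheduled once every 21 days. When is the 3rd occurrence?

Aug 27, 2052

The 3rd occurrence is 2 intervals after the first: 2 × 21 = 42 days after Jul 16, 2052.
Jul has 31 days — 15 days to the end of Jul leaves 27.
27 days into Aug → Aug 27, 2052.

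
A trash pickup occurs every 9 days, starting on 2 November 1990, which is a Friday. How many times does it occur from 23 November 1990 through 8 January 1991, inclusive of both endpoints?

Occurrences land 9·i days after 2 November 1990 for i = 0, 1, 2, …
23 November 1990 is 21 days after the start; 21 ÷ 9 = 2 remainder 3; since the remainder is 3, round up to i = 3. First occurrence in the window: #4 on 29 November 1990 (3×9 = 27 days in).
8 January 1991 is 67 days after the start; 67 ÷ 9 = 7 remainder 4. Last occurrence in the window: #8 on 4 January 1991.
Occurrences #4 through #8: 5 in total.

5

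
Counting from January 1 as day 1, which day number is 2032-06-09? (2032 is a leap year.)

161

Days in months before June: 31 + 29 + 31 + 30 + 31 = 152.
Plus 9 days into June → day 161.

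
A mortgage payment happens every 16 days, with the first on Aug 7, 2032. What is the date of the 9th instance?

Dec 13, 2032

The 9th occurrence is 8 intervals after the first: 8 × 16 = 128 days after Aug 7, 2032.
Aug has 31 days — 24 days to the end of Aug leaves 104.
Sep has 30 days (74 left).
Oct has 31 days (43 left).
Nov has 30 days (13 left).
13 days into Dec → Dec 13, 2032.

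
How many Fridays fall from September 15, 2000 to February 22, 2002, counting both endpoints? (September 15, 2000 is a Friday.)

September 15, 2000 is a Friday; the first Friday on or after it is September 15, 2000.
From September 15, 2000 to February 22, 2002: 107 + 365 + 53 = 525 days (rest of 2000, 2001, to February 22, 2002 in 2002).
525 ÷ 7 = 75 full weeks with remainder 0, so 75 more Fridays after the first → 76.

76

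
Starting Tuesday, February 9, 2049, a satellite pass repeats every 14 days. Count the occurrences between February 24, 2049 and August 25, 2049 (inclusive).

Occurrences land 14·i days after February 9, 2049 for i = 0, 1, 2, …
February 24, 2049 is 15 days after the start; 15 ÷ 14 = 1 remainder 1; since the remainder is 1, round up to i = 2. First occurrence in the window: #3 on March 9, 2049 (2×14 = 28 days in).
August 25, 2049 is 197 days after the start; 197 ÷ 14 = 14 remainder 1. Last occurrence in the window: #15 on August 24, 2049.
Occurrences #3 through #15: 13 in total.

13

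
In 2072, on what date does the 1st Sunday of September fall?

September 2072 begins on a Thursday, so the first Sunday is September 4 (3 days later).

4 September 2072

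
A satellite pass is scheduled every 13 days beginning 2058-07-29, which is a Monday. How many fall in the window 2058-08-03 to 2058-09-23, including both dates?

Occurrences land 13·i days after 2058-07-29 for i = 0, 1, 2, …
2058-08-03 is 5 days after the start; 5 ÷ 13 = 0 remainder 5; since the remainder is 5, round up to i = 1. First occurrence in the window: #2 on 2058-08-11 (1×13 = 13 days in).
2058-09-23 is 56 days after the start; 56 ÷ 13 = 4 remainder 4. Last occurrence in the window: #5 on 2058-09-19.
Occurrences #2 through #5: 4 in total.

4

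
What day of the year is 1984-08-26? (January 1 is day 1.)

Days in months before August: 31 + 29 + 31 + 30 + 31 + 30 + 31 = 213.
Plus 26 days into August → day 239.

239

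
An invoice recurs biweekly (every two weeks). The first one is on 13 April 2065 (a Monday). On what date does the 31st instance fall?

7 June 2066

The 31st occurrence is 30 intervals after the first: 30 × 14 = 420 days after 13 April 2065.
April has 30 days — 17 days to the end of April leaves 403.
From end of April to end of 2065 is 245 days (158 left).
January has 31 days (127 left).
February has 28 days (99 left).
March has 31 days (68 left).
April has 30 days (38 left).
May has 31 days (7 left).
7 days into June → 7 June 2066.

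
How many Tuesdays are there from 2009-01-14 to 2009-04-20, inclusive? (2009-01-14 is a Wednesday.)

13

2009-01-14 is a Wednesday; the first Tuesday on or after it is 2009-01-20 (6 days later).
From 2009-01-20 to 2009-04-20: 11 + 28 + 31 + 20 = 90 days (rest of January, February, March, April).
90 ÷ 7 = 12 full weeks with remainder 6, so 12 more Tuesdays after the first → 13.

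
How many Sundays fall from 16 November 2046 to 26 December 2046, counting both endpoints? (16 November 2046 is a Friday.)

6

16 November 2046 is a Friday; the first Sunday on or after it is 18 November 2046 (2 days later).
From 18 November 2046 to 26 December 2046: 12 + 26 = 38 days (rest of November, December).
38 ÷ 7 = 5 full weeks with remainder 3, so 5 more Sundays after the first → 6.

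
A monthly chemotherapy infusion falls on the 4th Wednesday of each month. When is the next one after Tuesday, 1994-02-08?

February 1994 starts on a Tuesday; its first Wednesday is the 2nd, so the 4th Wednesday is the 23rd — 1994-02-23.
1994-02-23 is after 1994-02-08, so that is the next one.

1994-02-23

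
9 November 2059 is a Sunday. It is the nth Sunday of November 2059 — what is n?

Day 9 falls in week ⌈9/7⌉ of the month.
Days 1–7 hold the 1st Sunday, 8–14 the 2nd, 15–21 the 3rd, 22–28 the 4th, 29–31 the 5th.
9 is in the range for the 2nd.

2nd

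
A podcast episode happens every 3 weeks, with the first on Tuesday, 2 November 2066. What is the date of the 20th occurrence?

The 20th occurrence is 19 intervals after the first: 19 × 21 = 399 days after 2 November 2066.
November has 30 days — 28 days to the end of November leaves 371.
December has 31 days (340 left).
January has 31 days (309 left).
February has 28 days (281 left).
March has 31 days (250 left).
April has 30 days (220 left).
May has 31 days (189 left).
June has 30 days (159 left).
July has 31 days (128 left).
August has 31 days (97 left).
September has 30 days (67 left).
October has 31 days (36 left).
November has 30 days (6 left).
6 days into December → 6 December 2067.

6 December 2067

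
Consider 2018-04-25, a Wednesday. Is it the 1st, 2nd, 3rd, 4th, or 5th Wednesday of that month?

Day 25 falls in week ⌈25/7⌉ of the month.
Days 1–7 hold the 1st Wednesday, 8–14 the 2nd, 15–21 the 3rd, 22–28 the 4th, 29–31 the 5th.
25 is in the range for the 4th.

4th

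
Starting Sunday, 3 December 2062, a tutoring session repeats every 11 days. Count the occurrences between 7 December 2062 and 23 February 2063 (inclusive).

Occurrences land 11·i days after 3 December 2062 for i = 0, 1, 2, …
7 December 2062 is 4 days after the start; 4 ÷ 11 = 0 remainder 4; since the remainder is 4, round up to i = 1. First occurrence in the window: #2 on 14 December 2062 (1×11 = 11 days in).
23 February 2063 is 82 days after the start; 82 ÷ 11 = 7 remainder 5. Last occurrence in the window: #8 on 18 February 2063.
Occurrences #2 through #8: 7 in total.

7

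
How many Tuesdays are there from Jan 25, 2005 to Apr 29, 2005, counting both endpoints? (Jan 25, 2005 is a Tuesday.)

Jan 25, 2005 is a Tuesday; the first Tuesday on or after it is Jan 25, 2005.
From Jan 25, 2005 to Apr 29, 2005: 6 + 28 + 31 + 29 = 94 days (rest of Jan, Feb, Mar, Apr).
94 ÷ 7 = 13 full weeks with remainder 3, so 13 more Tuesdays after the first → 14.

14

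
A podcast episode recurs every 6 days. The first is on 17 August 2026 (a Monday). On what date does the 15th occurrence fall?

9 November 2026

The 15th occurrence is 14 intervals after the first: 14 × 6 = 84 days after 17 August 2026.
August has 31 days — 14 days to the end of August leaves 70.
September has 30 days (40 left).
October has 31 days (9 left).
9 days into November → 9 November 2026.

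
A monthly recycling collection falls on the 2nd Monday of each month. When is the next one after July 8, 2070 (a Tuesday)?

July 14, 2070

July 2070 starts on a Tuesday; its first Monday is the 7th, so the 2nd Monday is the 14th — July 14, 2070.
July 14, 2070 is after July 8, 2070, so that is the next one.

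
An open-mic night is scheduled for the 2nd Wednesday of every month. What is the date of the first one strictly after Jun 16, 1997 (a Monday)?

Jun 1997 starts on a Sunday; its first Wednesday is the 4th, so the 2nd Wednesday is the 11th — Jun 11, 1997.
That is not after Jun 16, 1997, so look at Jul 1997.
Jul 1997 starts on a Tuesday; its first Wednesday is the 2nd, so the 2nd Wednesday is the 9th — Jul 9, 1997.

Jul 9, 1997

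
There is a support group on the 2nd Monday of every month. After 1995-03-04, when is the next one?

1995-03-13

March 1995 starts on a Wednesday; its first Monday is the 6th, so the 2nd Monday is the 13th — 1995-03-13.
1995-03-13 is after 1995-03-04, so that is the next one.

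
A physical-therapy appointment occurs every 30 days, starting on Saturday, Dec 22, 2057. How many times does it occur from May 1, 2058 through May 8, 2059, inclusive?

Occurrences land 30·i days after Dec 22, 2057 for i = 0, 1, 2, …
May 1, 2058 is 130 days after the start; 130 ÷ 30 = 4 remainder 10; since the remainder is 10, round up to i = 5. First occurrence in the window: #6 on May 21, 2058 (5×30 = 150 days in).
May 8, 2059 is 502 days after the start; 502 ÷ 30 = 16 remainder 22. Last occurrence in the window: #17 on Apr 16, 2059.
Occurrences #6 through #17: 12 in total.

12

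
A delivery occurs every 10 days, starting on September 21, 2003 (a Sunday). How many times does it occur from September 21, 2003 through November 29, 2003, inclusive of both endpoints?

Occurrences land 10·i days after September 21, 2003 for i = 0, 1, 2, …
The window opens on the start date, so the first occurrence inside is #1 on September 21, 2003.
November 29, 2003 is 69 days after the start; 69 ÷ 10 = 6 remainder 9. Last occurrence in the window: #7 on November 20, 2003.
Occurrences #1 through #7: 7 in total.

7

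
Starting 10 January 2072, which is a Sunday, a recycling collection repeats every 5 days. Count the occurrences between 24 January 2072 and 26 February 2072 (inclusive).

Occurrences land 5·i days after 10 January 2072 for i = 0, 1, 2, …
24 January 2072 is 14 days after the start; 14 ÷ 5 = 2 remainder 4; since the remainder is 4, round up to i = 3. First occurrence in the window: #4 on 25 January 2072 (3×5 = 15 days in).
26 February 2072 is 47 days after the start; 47 ÷ 5 = 9 remainder 2. Last occurrence in the window: #10 on 24 February 2072.
Occurrences #4 through #10: 7 in total.

7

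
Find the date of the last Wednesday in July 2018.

2018-07-25

July 2018 begins on a Sunday, so the first Wednesday is July 4 (3 days later).
July 2018 has 31 days. Adding weeks: 4, 11, 18, 25 — the last one ≤ 31 is the 25th.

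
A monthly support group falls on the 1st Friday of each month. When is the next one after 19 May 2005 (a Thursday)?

3 June 2005

May 2005 starts on a Sunday, so its 1st Friday is 6 May 2005 (5 days in).
That is not after 19 May 2005, so look at June 2005.
June 2005 starts on a Wednesday, so its 1st Friday is 3 June 2005 (2 days in).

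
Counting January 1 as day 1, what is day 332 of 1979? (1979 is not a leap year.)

28 November 1979

January has 31 days (332 − 31 = 301 remain).
February has 28 days (301 − 28 = 273 remain).
March has 31 days (273 − 31 = 242 remain).
April has 30 days (242 − 30 = 212 remain).
May has 31 days (212 − 31 = 181 remain).
June has 30 days (181 − 30 = 151 remain).
July has 31 days (151 − 31 = 120 remain).
August has 31 days (120 − 31 = 89 remain).
September has 30 days (89 − 30 = 59 remain).
October has 31 days (59 − 31 = 28 remain).
28 into November → November 28.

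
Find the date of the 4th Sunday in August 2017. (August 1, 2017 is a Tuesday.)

August 27, 2017

August 2017 begins on a Tuesday, so the first Sunday is August 6 (5 days later).
The 4th Sunday is 3 weeks later: 6 + 21 = 27.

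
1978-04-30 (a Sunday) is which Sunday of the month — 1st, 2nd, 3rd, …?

5th

Day 30 falls in week ⌈30/7⌉ of the month.
Days 1–7 hold the 1st Sunday, 8–14 the 2nd, 15–21 the 3rd, 22–28 the 4th, 29–31 the 5th.
30 is in the range for the 5th.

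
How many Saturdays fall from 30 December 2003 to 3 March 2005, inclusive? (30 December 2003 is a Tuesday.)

61

30 December 2003 is a Tuesday; the first Saturday on or after it is 3 January 2004 (4 days later).
From 3 January 2004 to 3 March 2005: 363 + 62 = 425 days (rest of 2004, to 3 March 2005 in 2005).
425 ÷ 7 = 60 full weeks with remainder 5, so 60 more Saturdays after the first → 61.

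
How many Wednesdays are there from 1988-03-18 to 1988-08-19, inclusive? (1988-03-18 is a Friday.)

22

1988-03-18 is a Friday; the first Wednesday on or after it is 1988-03-23 (5 days later).
From 1988-03-23 to 1988-08-19: 8 + 30 + 31 + 30 + 31 + 19 = 149 days (rest of March, April, May, June, July, August).
149 ÷ 7 = 21 full weeks with remainder 2, so 21 more Wednesdays after the first → 22.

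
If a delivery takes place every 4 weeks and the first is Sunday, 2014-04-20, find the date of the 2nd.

2014-05-18

The 2nd occurrence is 1 interval after the first: 1 × 28 = 28 days after 2014-04-20.
April has 30 days — 10 days to the end of April leaves 18.
18 days into May → 2014-05-18.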